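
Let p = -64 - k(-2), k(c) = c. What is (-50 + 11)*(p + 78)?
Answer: -624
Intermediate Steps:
p = -62 (p = -64 - 1*(-2) = -64 + 2 = -62)
(-50 + 11)*(p + 78) = (-50 + 11)*(-62 + 78) = -39*16 = -624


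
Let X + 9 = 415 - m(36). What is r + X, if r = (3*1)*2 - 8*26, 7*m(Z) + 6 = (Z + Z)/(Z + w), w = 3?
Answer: 18618/91 ≈ 204.59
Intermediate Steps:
m(Z) = -6/7 + 2*Z/(7*(3 + Z)) (m(Z) = -6/7 + ((Z + Z)/(Z + 3))/7 = -6/7 + ((2*Z)/(3 + Z))/7 = -6/7 + (2*Z/(3 + Z))/7 = -6/7 + 2*Z/(7*(3 + Z)))
X = 37000/91 (X = -9 + (415 - 2*(-9 - 2*36)/(7*(3 + 36))) = -9 + (415 - 2*(-9 - 72)/(7*39)) = -9 + (415 - 2*(-81)/(7*39)) = -9 + (415 - 1*(-54/91)) = -9 + (415 + 54/91) = -9 + 37819/91 = 37000/91 ≈ 406.59)
r = -202 (r = 3*2 - 208 = 6 - 208 = -202)
r + X = -202 + 37000/91 = 18618/91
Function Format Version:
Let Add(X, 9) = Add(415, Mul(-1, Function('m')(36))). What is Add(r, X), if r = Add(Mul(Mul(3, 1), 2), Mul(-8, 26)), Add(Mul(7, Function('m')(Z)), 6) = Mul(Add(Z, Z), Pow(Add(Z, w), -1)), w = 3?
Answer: Rational(18618, 91) ≈ 204.59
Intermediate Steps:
Function('m')(Z) = Add(Rational(-6, 7), Mul(Rational(2, 7), Z, Pow(Add(3, Z), -1))) (Function('m')(Z) = Add(Rational(-6, 7), Mul(Rational(1, 7), Mul(Add(Z, Z), Pow(Add(Z, 3), -1)))) = Add(Rational(-6, 7), Mul(Rational(1, 7), Mul(Mul(2, Z), Pow(Add(3, Z), -1)))) = Add(Rational(-6, 7), Mul(Rational(1, 7), Mul(2, Z, Pow(Add(3, Z), -1)))) = Add(Rational(-6, 7), Mul(Rational(2, 7), Z, Pow(Add(3, Z), -1))))
X = Rational(37000, 91) (X = Add(-9, Add(415, Mul(-1, Mul(Rational(2, 7), Pow(Add(3, 36), -1), Add(-9, Mul(-2, 36)))))) = Add(-9, Add(415, Mul(-1, Mul(Rational(2, 7), Pow(39, -1), Add(-9, -72))))) = Add(-9, Add(415, Mul(-1, Mul(Rational(2, 7), Rational(1, 39), -81)))) = Add(-9, Add(415, Mul(-1, Rational(-54, 91)))) = Add(-9, Add(415, Rational(54, 91))) = Add(-9, Rational(37819, 91)) = Rational(37000, 91) ≈ 406.59)
r = -202 (r = Add(Mul(3, 2), -208) = Add(6, -208) = -202)
Add(r, X) = Add(-202, Rational(37000, 91)) = Rational(18618, 91)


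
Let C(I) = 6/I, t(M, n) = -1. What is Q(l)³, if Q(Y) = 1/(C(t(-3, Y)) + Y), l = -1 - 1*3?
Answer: -1/1000 ≈ -0.0010000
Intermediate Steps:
l = -4 (l = -1 - 3 = -4)
Q(Y) = 1/(-6 + Y) (Q(Y) = 1/(6/(-1) + Y) = 1/(6*(-1) + Y) = 1/(-6 + Y))
Q(l)³ = (1/(-6 - 4))³ = (1/(-10))³ = (-⅒)³ = -1/1000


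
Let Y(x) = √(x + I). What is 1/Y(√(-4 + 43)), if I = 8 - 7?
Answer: (1 + √39)^(-½) ≈ 0.37152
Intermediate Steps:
I = 1
Y(x) = √(1 + x) (Y(x) = √(x + 1) = √(1 + x))
1/Y(√(-4 + 43)) = 1/(√(1 + √(-4 + 43))) = 1/(√(1 + √39)) = (1 + √39)^(-½)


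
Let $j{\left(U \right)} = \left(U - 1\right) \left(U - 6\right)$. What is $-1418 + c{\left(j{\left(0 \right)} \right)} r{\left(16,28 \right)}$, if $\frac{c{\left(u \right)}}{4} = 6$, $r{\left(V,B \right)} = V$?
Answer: $-1034$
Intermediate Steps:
$j{\left(U \right)} = \left(-1 + U\right) \left(-6 + U\right)$
$c{\left(u \right)} = 24$ ($c{\left(u \right)} = 4 \cdot 6 = 24$)
$-1418 + c{\left(j{\left(0 \right)} \right)} r{\left(16,28 \right)} = -1418 + 24 \cdot 16 = -1418 + 384 = -1034$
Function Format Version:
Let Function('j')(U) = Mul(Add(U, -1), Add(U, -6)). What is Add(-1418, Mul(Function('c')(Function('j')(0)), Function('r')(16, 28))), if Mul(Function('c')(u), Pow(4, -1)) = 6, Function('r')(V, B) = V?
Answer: -1034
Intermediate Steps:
Function('j')(U) = Mul(Add(-1, U), Add(-6, U))
Function('c')(u) = 24 (Function('c')(u) = Mul(4, 6) = 24)
Add(-1418, Mul(Function('c')(Function('j')(0)), Function('r')(16, 28))) = Add(-1418, Mul(24, 16)) = Add(-1418, 384) = -1034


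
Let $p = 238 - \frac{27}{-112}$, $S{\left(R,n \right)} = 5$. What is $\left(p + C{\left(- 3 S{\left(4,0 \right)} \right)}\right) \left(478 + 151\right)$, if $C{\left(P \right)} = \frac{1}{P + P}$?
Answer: $\frac{251718881}{1680} \approx 1.4983 \cdot 10^{5}$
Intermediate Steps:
$p = \frac{26683}{112}$ ($p = 238 - - \frac{27}{112} = 238 + \frac{27}{112} = \frac{26683}{112} \approx 238.24$)
$C{\left(P \right)} = \frac{1}{2 P}$
$\left(p + C{\left(- 3 S{\left(4,0 \right)} \right)}\right) \left(478 + 151\right) = \left(\frac{26683}{112} + \frac{1}{2 \left(\left(-3\right) 5\right)}\right) \left(478 + 151\right) = \left(\frac{26683}{112} + \frac{1}{2 \left(-15\right)}\right) 629 = \left(\frac{26683}{112} + \frac{1}{2} \left(- \frac{1}{15}\right)\right) 629 = \left(\frac{26683}{112} - \frac{1}{30}\right) 629 = \frac{400189}{1680} \cdot 629 = \frac{251718881}{1680}$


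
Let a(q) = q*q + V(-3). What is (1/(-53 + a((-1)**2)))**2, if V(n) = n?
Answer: 1/3025 ≈ 0.00033058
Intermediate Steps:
a(q) = -3 + q**2 (a(q) = q*q - 3 = q**2 - 3 = -3 + q**2)
(1/(-53 + a((-1)**2)))**2 = (1/(-53 + (-3 + ((-1)**2)**2)))**2 = (1/(-53 + (-3 + 1**2)))**2 = (1/(-53 + (-3 + 1)))**2 = (1/(-53 - 2))**2 = (1/(-55))**2 = (-1/55)**2 = 1/3025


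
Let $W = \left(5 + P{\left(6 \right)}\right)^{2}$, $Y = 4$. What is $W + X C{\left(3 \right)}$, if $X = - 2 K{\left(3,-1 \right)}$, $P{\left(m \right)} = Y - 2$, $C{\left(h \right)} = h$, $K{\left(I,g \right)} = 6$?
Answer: $13$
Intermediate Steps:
$P{\left(m \right)} = 2$ ($P{\left(m \right)} = 4 - 2 = 2$)
$W = 49$ ($W = \left(5 + 2\right)^{2} = 7^{2} = 49$)
$X = -12$ ($X = \left(-2\right) 6 = -12$)
$W + X C{\left(3 \right)} = 49 - 36 = 13$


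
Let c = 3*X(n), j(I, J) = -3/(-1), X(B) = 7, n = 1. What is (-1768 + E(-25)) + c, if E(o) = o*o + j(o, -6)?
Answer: -1119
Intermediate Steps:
j(I, J) = 3 (j(I, J) = -3*(-1) = 3)
c = 21 (c = 3*7 = 21)
E(o) = 3 + o**2 (E(o) = o*o + 3 = o**2 + 3 = 3 + o**2)
(-1768 + E(-25)) + c = (-1768 + (3 + (-25)**2)) + 21 = (-1768 + (3 + 625)) + 21 = (-1768 + 628) + 21 = -1140 + 21 = -1119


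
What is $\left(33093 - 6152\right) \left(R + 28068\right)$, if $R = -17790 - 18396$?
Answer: $-218707038$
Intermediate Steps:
$R = -36186$ ($R = -17790 - 18396 = -36186$)
$\left(33093 - 6152\right) \left(R + 28068\right) = \left(33093 - 6152\right) \left(-36186 + 28068\right) = 26941 \left(-8118\right) = -218707038$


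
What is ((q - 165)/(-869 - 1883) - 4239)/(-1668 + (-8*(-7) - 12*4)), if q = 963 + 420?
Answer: 5833473/2284160 ≈ 2.5539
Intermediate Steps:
q = 1383
((q - 165)/(-869 - 1883) - 4239)/(-1668 + (-8*(-7) - 12*4)) = ((1383 - 165)/(-869 - 1883) - 4239)/(-1668 + (-8*(-7) - 12*4)) = (1218/(-2752) - 4239)/(-1668 + (56 - 48)) = (1218*(-1/2752) - 4239)/(-1668 + 8) = (-609/1376 - 4239)/(-1660) = -5833473/1376*(-1/1660) = 5833473/2284160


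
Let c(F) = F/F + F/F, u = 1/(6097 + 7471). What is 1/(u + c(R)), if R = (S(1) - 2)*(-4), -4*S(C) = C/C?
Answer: 13568/27137 ≈ 0.49998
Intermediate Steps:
S(C) = -¼ (S(C) = -C/(4*C) = -¼*1 = -¼)
u = 1/13568 ≈ 7.3703e-5
R = 9 (R = (-¼ - 2)*(-4) = -9/4*(-4) = 9)
c(F) = 2 (c(F) = 1 + 1 = 2)
1/(u + c(R)) = 1/(1/13568 + 2) = 1/(27137/13568) = 13568/27137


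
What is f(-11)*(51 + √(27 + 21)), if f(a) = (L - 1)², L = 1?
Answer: 0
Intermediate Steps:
f(a) = 0 (f(a) = (1 - 1)² = 0² = 0)
f(-11)*(51 + √(27 + 21)) = 0*(51 + √(27 + 21)) = 0*(51 + √48) = 0*(51 + 4*√3) = 0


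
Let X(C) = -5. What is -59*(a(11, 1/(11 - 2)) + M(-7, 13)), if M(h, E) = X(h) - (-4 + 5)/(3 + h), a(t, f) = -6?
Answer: 2537/4 ≈ 634.25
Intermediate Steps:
M(h, E) = -5 - 1/(3 + h) (M(h, E) = -5 - (-4 + 5)/(3 + h) = -5 - 1/(3 + h))
-59*(a(11, 1/(11 - 2)) + M(-7, 13)) = -59*(-6 + (-16 - 5*(-7))/(3 - 7)) = -59*(-6 + (-16 + 35)/(-4)) = -59*(-6 - 1/4*19) = -59*(-6 - 19/4) = -59*(-43/4) = 2537/4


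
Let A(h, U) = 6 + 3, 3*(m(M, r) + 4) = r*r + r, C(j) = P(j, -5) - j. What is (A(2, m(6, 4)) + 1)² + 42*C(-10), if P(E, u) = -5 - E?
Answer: 730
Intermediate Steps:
C(j) = -5 - 2*j (C(j) = (-5 - j) - j = -5 - 2*j)
m(M, r) = -4 + r/3 + r²/3 (m(M, r) = -4 + (r*r + r)/3 = -4 + (r² + r)/3 = -4 + (r + r²)/3 = -4 + (r/3 + r²/3) = -4 + r/3 + r²/3)
A(h, U) = 9
(A(2, m(6, 4)) + 1)² + 42*C(-10) = (9 + 1)² + 42*(-5 - 2*(-10)) = 10² + 42*(-5 + 20) = 100 + 42*15 = 100 + 630 = 730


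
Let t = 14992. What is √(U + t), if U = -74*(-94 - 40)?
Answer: 2*√6227 ≈ 157.82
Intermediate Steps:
U = 9916 (U = -74*(-134) = 9916)
√(U + t) = √(9916 + 14992) = √24908 = 2*√6227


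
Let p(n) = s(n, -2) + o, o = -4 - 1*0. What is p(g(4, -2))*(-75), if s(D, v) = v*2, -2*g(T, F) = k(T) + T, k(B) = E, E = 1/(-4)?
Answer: 600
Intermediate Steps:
E = -¼ ≈ -0.25000
k(B) = -¼
g(T, F) = ⅛ - T/2 (g(T, F) = -(-¼ + T)/2 = ⅛ - T/2)
s(D, v) = 2*v
o = -4 (o = -4 + 0 = -4)
p(n) = -8 (p(n) = 2*(-2) - 4 = -4 - 4 = -8)
p(g(4, -2))*(-75) = -8*(-75) = 600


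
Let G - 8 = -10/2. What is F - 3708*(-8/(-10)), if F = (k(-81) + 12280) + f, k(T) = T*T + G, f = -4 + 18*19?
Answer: 81078/5 ≈ 16216.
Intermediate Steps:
G = 3 (G = 8 - 10/2 = 8 - 10*½ = 8 - 5 = 3)
f = 338 (f = -4 + 342 = 338)
k(T) = 3 + T² (k(T) = T*T + 3 = T² + 3 = 3 + T²)
F = 19182 (F = ((3 + (-81)²) + 12280) + 338 = ((3 + 6561) + 12280) + 338 = (6564 + 12280) + 338 = 18844 + 338 = 19182)
F - 3708*(-8/(-10)) = 19182 - 3708*(-8/(-10)) = 19182 - 3708*(-8*(-⅒)) = 19182 - 3708*4/5 = 19182 - 1*14832/5 = 19182 - 14832/5 = 81078/5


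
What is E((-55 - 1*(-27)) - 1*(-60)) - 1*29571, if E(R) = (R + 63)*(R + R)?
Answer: -23491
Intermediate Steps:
E(R) = 2*R*(63 + R) (E(R) = (63 + R)*(2*R) = 2*R*(63 + R))
E((-55 - 1*(-27)) - 1*(-60)) - 1*29571 = 2*((-55 - 1*(-27)) - 1*(-60))*(63 + ((-55 - 1*(-27)) - 1*(-60))) - 1*29571 = 2*((-55 + 27) + 60)*(63 + ((-55 + 27) + 60)) - 29571 = 2*(-28 + 60)*(63 + (-28 + 60)) - 29571 = 2*32*(63 + 32) - 29571 = 2*32*95 - 29571 = 6080 - 29571 = -23491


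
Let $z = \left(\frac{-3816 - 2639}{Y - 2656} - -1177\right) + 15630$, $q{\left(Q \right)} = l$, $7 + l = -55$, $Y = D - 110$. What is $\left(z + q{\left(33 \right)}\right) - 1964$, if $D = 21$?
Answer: $\frac{8116060}{549} \approx 14783.0$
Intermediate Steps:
$Y = -89$ ($Y = 21 - 110 = -89$)
$l = -62$ ($l = -7 - 55 = -62$)
$q{\left(Q \right)} = -62$
$z = \frac{9228334}{549}$ ($z = \left(\frac{-3816 - 2639}{-89 - 2656} - -1177\right) + 15630 = \left(- \frac{6455}{-2745} + 1177\right) + 15630 = \left(\left(-6455\right) \left(- \frac{1}{2745}\right) + 1177\right) + 15630 = \left(\frac{1291}{549} + 1177\right) + 15630 = \frac{647464}{549} + 15630 = \frac{9228334}{549} \approx 16809.0$)
$\left(z + q{\left(33 \right)}\right) - 1964 = \left(\frac{9228334}{549} - 62\right) - 1964 = \frac{9194296}{549} - 1964 = \frac{8116060}{549}$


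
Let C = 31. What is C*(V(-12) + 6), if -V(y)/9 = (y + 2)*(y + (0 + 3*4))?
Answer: 186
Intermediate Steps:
V(y) = -9*(2 + y)*(12 + y) (V(y) = -9*(y + 2)*(y + (0 + 3*4)) = -9*(2 + y)*(y + (0 + 12)) = -9*(2 + y)*(y + 12) = -9*(2 + y)*(12 + y))
C*(V(-12) + 6) = 31*((-216 - 126*(-12) - 9*(-12)**2) + 6) = 31*((-216 + 1512 - 9*144) + 6) = 31*((-216 + 1512 - 1296) + 6) = 31*(0 + 6) = 31*6 = 186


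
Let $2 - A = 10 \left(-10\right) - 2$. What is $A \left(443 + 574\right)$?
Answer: $105768$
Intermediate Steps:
$A = 104$ ($A = 2 - \left(10 \left(-10\right) - 2\right) = 2 - \left(-100 - 2\right) = 2 - -102 = 2 + 102 = 104$)
$A \left(443 + 574\right) = 104 \left(443 + 574\right) = 104 \cdot 1017 = 105768$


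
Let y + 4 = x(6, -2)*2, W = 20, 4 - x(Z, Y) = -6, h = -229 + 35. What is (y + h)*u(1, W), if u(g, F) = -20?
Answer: 3560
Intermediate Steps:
h = -194
x(Z, Y) = 10 (x(Z, Y) = 4 - 1*(-6) = 4 + 6 = 10)
y = 16 (y = -4 + 10*2 = -4 + 20 = 16)
(y + h)*u(1, W) = (16 - 194)*(-20) = -178*(-20) = 3560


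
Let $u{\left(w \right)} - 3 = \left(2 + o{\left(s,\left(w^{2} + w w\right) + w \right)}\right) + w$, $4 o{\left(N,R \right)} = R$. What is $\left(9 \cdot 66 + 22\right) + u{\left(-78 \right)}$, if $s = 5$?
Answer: $\frac{7131}{2} \approx 3565.5$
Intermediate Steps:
$o{\left(N,R \right)} = \frac{R}{4}$
$u{\left(w \right)} = 5 + \frac{w^{2}}{2} + \frac{5 w}{4}$ ($u{\left(w \right)} = 3 + \left(\left(2 + \frac{\left(w^{2} + w w\right) + w}{4}\right) + w\right) = 3 + \left(\left(2 + \frac{\left(w^{2} + w^{2}\right) + w}{4}\right) + w\right) = 3 + \left(\left(2 + \frac{2 w^{2} + w}{4}\right) + w\right) = 3 + \left(\left(2 + \frac{w + 2 w^{2}}{4}\right) + w\right) = 3 + \left(\left(2 + \left(\frac{w^{2}}{2} + \frac{w}{4}\right)\right) + w\right) = 3 + \left(\left(2 + \frac{w^{2}}{2} + \frac{w}{4}\right) + w\right) = 3 + \left(2 + \frac{w^{2}}{2} + \frac{5 w}{4}\right) = 5 + \frac{w^{2}}{2} + \frac{5 w}{4}$)
$\left(9 \cdot 66 + 22\right) + u{\left(-78 \right)} = \left(9 \cdot 66 + 22\right) + \left(5 + \frac{\left(-78\right)^{2}}{2} + \frac{5}{4} \left(-78\right)\right) = \left(594 + 22\right) + \left(5 + \frac{1}{2} \cdot 6084 - \frac{195}{2}\right) = 616 + \left(5 + 3042 - \frac{195}{2}\right) = 616 + \frac{5899}{2} = \frac{7131}{2}$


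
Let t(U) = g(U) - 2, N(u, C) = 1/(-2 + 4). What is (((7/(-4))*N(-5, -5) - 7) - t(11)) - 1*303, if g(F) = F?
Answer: -2559/8 ≈ -319.88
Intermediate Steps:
N(u, C) = ½ (N(u, C) = 1/2 = ½)
t(U) = -2 + U (t(U) = U - 2 = -2 + U)
(((7/(-4))*N(-5, -5) - 7) - t(11)) - 1*303 = (((7/(-4))*(½) - 7) - (-2 + 11)) - 1*303 = (((7*(-¼))*(½) - 7) - 1*9) - 303 = ((-7/4*½ - 7) - 9) - 303 = ((-7/8 - 7) - 9) - 303 = (-63/8 - 9) - 303 = -135/8 - 303 = -2559/8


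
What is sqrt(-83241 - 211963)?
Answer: 2*I*sqrt(73801) ≈ 543.33*I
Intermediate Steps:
sqrt(-83241 - 211963) = sqrt(-295204) = 2*I*sqrt(73801)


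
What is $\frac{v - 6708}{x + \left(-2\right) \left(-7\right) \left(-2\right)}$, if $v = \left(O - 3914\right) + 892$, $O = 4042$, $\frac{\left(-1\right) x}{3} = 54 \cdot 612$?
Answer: $\frac{1422}{24793} \approx 0.057355$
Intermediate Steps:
$x = -99144$ ($x = - 3 \cdot 54 \cdot 612 = \left(-3\right) 33048 = -99144$)
$v = 1020$ ($v = \left(4042 - 3914\right) + 892 = 128 + 892 = 1020$)
$\frac{v - 6708}{x + \left(-2\right) \left(-7\right) \left(-2\right)} = \frac{1020 - 6708}{-99144 + \left(-2\right) \left(-7\right) \left(-2\right)} = - \frac{5688}{-99144 + 14 \left(-2\right)} = - \frac{5688}{-99144 - 28} = - \frac{5688}{-99172} = \left(-5688\right) \left(- \frac{1}{99172}\right) = \frac{1422}{24793}$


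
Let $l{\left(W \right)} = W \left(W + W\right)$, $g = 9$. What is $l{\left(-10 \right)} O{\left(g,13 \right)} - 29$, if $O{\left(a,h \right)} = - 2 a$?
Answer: $-3629$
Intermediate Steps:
$l{\left(W \right)} = 2 W^{2}$ ($l{\left(W \right)} = W 2 W = 2 W^{2}$)
$l{\left(-10 \right)} O{\left(g,13 \right)} - 29 = 2 \left(-10\right)^{2} \left(\left(-2\right) 9\right) - 29 = 2 \cdot 100 \left(-18\right) - 29 = 200 \left(-18\right) - 29 = -3600 - 29 = -3629$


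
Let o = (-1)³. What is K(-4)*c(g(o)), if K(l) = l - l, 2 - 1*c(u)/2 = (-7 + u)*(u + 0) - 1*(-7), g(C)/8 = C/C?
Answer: 0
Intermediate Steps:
o = -1
g(C) = 8 (g(C) = 8*(C/C) = 8*1 = 8)
c(u) = -10 - 2*u*(-7 + u) (c(u) = 4 - 2*((-7 + u)*(u + 0) - 1*(-7)) = 4 - 2*((-7 + u)*u + 7) = 4 - 2*(u*(-7 + u) + 7) = 4 - 2*(7 + u*(-7 + u)) = 4 + (-14 - 2*u*(-7 + u)) = -10 - 2*u*(-7 + u))
K(l) = 0
K(-4)*c(g(o)) = 0*(-10 - 2*8² + 14*8) = 0*(-10 - 2*64 + 112) = 0*(-10 - 128 + 112) = 0*(-26) = 0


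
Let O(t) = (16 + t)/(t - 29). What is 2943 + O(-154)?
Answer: 179569/61 ≈ 2943.8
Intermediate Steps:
O(t) = (16 + t)/(-29 + t)
2943 + O(-154) = 2943 + (16 - 154)/(-29 - 154) = 2943 - 138/(-183) = 2943 - 1/183*(-138) = 2943 + 46/61 = 179569/61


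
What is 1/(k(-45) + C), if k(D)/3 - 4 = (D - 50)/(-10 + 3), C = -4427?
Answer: -7/30620 ≈ -0.00022861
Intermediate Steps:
k(D) = 234/7 - 3*D/7 (k(D) = 12 + 3*((D - 50)/(-10 + 3)) = 12 + 3*((-50 + D)/(-7)) = 12 + 3*((-50 + D)*(-1/7)) = 12 + 3*(50/7 - D/7) = 12 + (150/7 - 3*D/7) = 234/7 - 3*D/7)
1/(k(-45) + C) = 1/((234/7 - 3/7*(-45)) - 4427) = 1/((234/7 + 135/7) - 4427) = 1/(369/7 - 4427) = 1/(-30620/7) = -7/30620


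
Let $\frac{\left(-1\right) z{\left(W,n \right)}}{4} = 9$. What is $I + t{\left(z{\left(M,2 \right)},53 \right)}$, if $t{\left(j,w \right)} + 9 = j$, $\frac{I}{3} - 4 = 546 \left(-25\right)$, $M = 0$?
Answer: $-40983$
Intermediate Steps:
$z{\left(W,n \right)} = -36$ ($z{\left(W,n \right)} = \left(-4\right) 9 = -36$)
$I = -40938$ ($I = 12 + 3 \cdot 546 \left(-25\right) = 12 + 3 \left(-13650\right) = 12 - 40950 = -40938$)
$t{\left(j,w \right)} = -9 + j$
$I + t{\left(z{\left(M,2 \right)},53 \right)} = -40938 - 45 = -40983$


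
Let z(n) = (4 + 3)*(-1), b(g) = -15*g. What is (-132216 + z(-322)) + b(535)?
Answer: -140248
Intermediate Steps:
z(n) = -7 (z(n) = 7*(-1) = -7)
(-132216 + z(-322)) + b(535) = (-132216 - 7) - 15*535 = -132223 - 8025 = -140248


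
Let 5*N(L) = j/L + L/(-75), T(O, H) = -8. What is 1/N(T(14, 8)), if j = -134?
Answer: 1500/5057 ≈ 0.29662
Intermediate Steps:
N(L) = -134/(5*L) - L/375 (N(L) = (-134/L + L/(-75))/5 = (-134/L + L*(-1/75))/5 = (-134/L - L/75)/5 = -134/(5*L) - L/375)
1/N(T(14, 8)) = 1/((1/375)*(-10050 - 1*(-8)²)/(-8)) = 1/((1/375)*(-⅛)*(-10050 - 1*64)) = 1/((1/375)*(-⅛)*(-10050 - 64)) = 1/((1/375)*(-⅛)*(-10114)) = 1/(5057/1500) = 1500/5057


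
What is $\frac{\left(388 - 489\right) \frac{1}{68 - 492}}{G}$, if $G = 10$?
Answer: $\frac{101}{4240} \approx 0.023821$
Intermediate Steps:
$\frac{\left(388 - 489\right) \frac{1}{68 - 492}}{G} = \frac{\left(388 - 489\right) \frac{1}{68 - 492}}{10} = - \frac{101}{-424} \cdot \frac{1}{10} = \left(-101\right) \left(- \frac{1}{424}\right) \frac{1}{10} = \frac{101}{424} \cdot \frac{1}{10} = \frac{101}{4240}$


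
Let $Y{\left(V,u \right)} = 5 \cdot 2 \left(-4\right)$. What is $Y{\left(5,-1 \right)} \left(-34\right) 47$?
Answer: $63920$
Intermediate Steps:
$Y{\left(V,u \right)} = -40$ ($Y{\left(V,u \right)} = 10 \left(-4\right) = -40$)
$Y{\left(5,-1 \right)} \left(-34\right) 47 = \left(-40\right) \left(-34\right) 47 = 1360 \cdot 47 = 63920$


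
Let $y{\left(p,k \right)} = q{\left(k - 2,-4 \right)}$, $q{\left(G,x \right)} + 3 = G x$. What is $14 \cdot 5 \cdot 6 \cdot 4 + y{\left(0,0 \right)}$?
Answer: $1685$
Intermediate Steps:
$q{\left(G,x \right)} = -3 + G x$
$y{\left(p,k \right)} = 5 - 4 k$ ($y{\left(p,k \right)} = -3 + \left(k - 2\right) \left(-4\right) = -3 + \left(-2 + k\right) \left(-4\right) = -3 - \left(-8 + 4 k\right) = 5 - 4 k$)
$14 \cdot 5 \cdot 6 \cdot 4 + y{\left(0,0 \right)} = 14 \cdot 5 \cdot 6 \cdot 4 + \left(5 - 0\right) = 14 \cdot 30 \cdot 4 + \left(5 + 0\right) = 14 \cdot 120 + 5 = 1680 + 5 = 1685$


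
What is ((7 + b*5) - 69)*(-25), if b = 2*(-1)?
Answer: 1800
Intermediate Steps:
b = -2
((7 + b*5) - 69)*(-25) = ((7 - 2*5) - 69)*(-25) = ((7 - 10) - 69)*(-25) = (-3 - 69)*(-25) = -72*(-25) = 1800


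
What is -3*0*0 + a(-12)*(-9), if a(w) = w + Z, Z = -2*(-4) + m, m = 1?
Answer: 27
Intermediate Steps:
Z = 9 (Z = -2*(-4) + 1 = 8 + 1 = 9)
a(w) = 9 + w (a(w) = w + 9 = 9 + w)
-3*0*0 + a(-12)*(-9) = -3*0*0 + (9 - 12)*(-9) = 0*0 - 3*(-9) = 0 + 27 = 27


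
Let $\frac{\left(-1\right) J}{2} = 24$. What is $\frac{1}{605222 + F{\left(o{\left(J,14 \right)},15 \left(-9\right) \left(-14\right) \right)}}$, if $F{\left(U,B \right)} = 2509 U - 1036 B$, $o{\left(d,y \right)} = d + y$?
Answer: $- \frac{1}{1438124} \approx -6.9535 \cdot 10^{-7}$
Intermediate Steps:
$J = -48$ ($J = \left(-2\right) 24 = -48$)
$F{\left(U,B \right)} = - 1036 B + 2509 U$
$\frac{1}{605222 + F{\left(o{\left(J,14 \right)},15 \left(-9\right) \left(-14\right) \right)}} = \frac{1}{605222 - \left(- 2509 \left(-48 + 14\right) + 1036 \cdot 15 \left(-9\right) \left(-14\right)\right)} = \frac{1}{605222 + \left(- 1036 \left(\left(-135\right) \left(-14\right)\right) + 2509 \left(-34\right)\right)} = \frac{1}{605222 - 2043346} = \frac{1}{-1438124} = - \frac{1}{1438124}$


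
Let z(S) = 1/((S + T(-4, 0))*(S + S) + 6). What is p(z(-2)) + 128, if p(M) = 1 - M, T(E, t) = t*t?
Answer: 1805/14 ≈ 128.93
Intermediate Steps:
T(E, t) = t²
z(S) = 1/(6 + 2*S²) (z(S) = 1/((S + 0²)*(S + S) + 6) = 1/((S + 0)*(2*S) + 6) = 1/(S*(2*S) + 6) = 1/(2*S² + 6) = 1/(6 + 2*S²))
p(z(-2)) + 128 = (1 - 1/(2*(3 + (-2)²))) + 128 = (1 - 1/(2*(3 + 4))) + 128 = (1 - 1/(2*7)) + 128 = (1 - 1*1/14) + 128 = (1 - 1/14) + 128 = 13/14 + 128 = 1805/14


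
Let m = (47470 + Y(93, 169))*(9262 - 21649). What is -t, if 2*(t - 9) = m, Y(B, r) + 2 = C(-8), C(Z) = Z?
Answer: 293943501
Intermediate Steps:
Y(B, r) = -10 (Y(B, r) = -2 - 8 = -10)
m = -587887020 (m = (47470 - 10)*(9262 - 21649) = 47460*(-12387) = -587887020)
t = -293943501 (t = 9 + (½)*(-587887020) = 9 - 293943510 = -293943501)
-t = -1*(-293943501) = 293943501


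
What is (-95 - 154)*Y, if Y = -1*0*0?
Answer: 0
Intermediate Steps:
Y = 0 (Y = 0*0 = 0)
(-95 - 154)*Y = (-95 - 154)*0 = -249*0 = 0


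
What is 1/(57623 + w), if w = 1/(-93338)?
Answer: 93338/5378415573 ≈ 1.7354e-5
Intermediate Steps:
w = -1/93338 ≈ -1.0714e-5
1/(57623 + w) = 1/(57623 - 1/93338) = 1/(5378415573/93338) = 93338/5378415573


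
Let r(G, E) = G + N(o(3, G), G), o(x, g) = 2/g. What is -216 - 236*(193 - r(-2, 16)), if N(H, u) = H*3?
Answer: -46944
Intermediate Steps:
N(H, u) = 3*H
r(G, E) = G + 6/G (r(G, E) = G + 3*(2/G) = G + 6/G)
-216 - 236*(193 - r(-2, 16)) = -216 - 236*(193 - (-2 + 6/(-2))) = -216 - 236*(193 - (-2 + 6*(-1/2))) = -216 - 236*(193 - (-2 - 3)) = -216 - 236*(193 - 1*(-5)) = -216 - 236*(193 + 5) = -216 - 236*198 = -216 - 46728 = -46944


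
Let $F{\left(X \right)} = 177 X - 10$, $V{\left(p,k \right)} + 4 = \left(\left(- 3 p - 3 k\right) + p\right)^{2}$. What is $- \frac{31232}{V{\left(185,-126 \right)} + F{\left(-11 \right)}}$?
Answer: $\frac{31232}{1897} \approx 16.464$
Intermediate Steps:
$V{\left(p,k \right)} = -4 + \left(- 3 k - 2 p\right)^{2}$ ($V{\left(p,k \right)} = -4 + \left(\left(- 3 p - 3 k\right) + p\right)^{2} = -4 + \left(\left(- 3 k - 3 p\right) + p\right)^{2} = -4 + \left(- 3 k - 2 p\right)^{2}$)
$F{\left(X \right)} = -10 + 177 X$
$- \frac{31232}{V{\left(185,-126 \right)} + F{\left(-11 \right)}} = - \frac{31232}{\left(-4 + \left(2 \cdot 185 + 3 \left(-126\right)\right)^{2}\right) + \left(-10 + 177 \left(-11\right)\right)} = - \frac{31232}{\left(-4 + \left(370 - 378\right)^{2}\right) - 1957} = - \frac{31232}{\left(-4 + \left(-8\right)^{2}\right) - 1957} = - \frac{31232}{\left(-4 + 64\right) - 1957} = - \frac{31232}{60 - 1957} = - \frac{31232}{-1897} = \left(-31232\right) \left(- \frac{1}{1897}\right) = \frac{31232}{1897}$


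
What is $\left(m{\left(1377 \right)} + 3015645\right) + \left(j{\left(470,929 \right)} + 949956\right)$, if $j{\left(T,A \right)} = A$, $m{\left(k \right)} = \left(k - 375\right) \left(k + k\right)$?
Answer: $6726038$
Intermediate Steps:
$m{\left(k \right)} = 2 k \left(-375 + k\right)$ ($m{\left(k \right)} = \left(-375 + k\right) 2 k = 2 k \left(-375 + k\right)$)
$\left(m{\left(1377 \right)} + 3015645\right) + \left(j{\left(470,929 \right)} + 949956\right) = \left(2 \cdot 1377 \left(-375 + 1377\right) + 3015645\right) + \left(929 + 949956\right) = \left(2 \cdot 1377 \cdot 1002 + 3015645\right) + 950885 = \left(2759508 + 3015645\right) + 950885 = 5775153 + 950885 = 6726038$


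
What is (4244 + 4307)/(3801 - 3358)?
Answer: 8551/443 ≈ 19.302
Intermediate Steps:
(4244 + 4307)/(3801 - 3358) = 8551/443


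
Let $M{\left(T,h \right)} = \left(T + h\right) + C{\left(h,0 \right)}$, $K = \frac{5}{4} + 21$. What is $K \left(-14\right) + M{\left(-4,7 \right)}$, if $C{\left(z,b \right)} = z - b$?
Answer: $- \frac{603}{2} \approx -301.5$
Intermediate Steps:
$K = \frac{89}{4}$ ($K = 5 \cdot \frac{1}{4} + 21 = \frac{5}{4} + 21 = \frac{89}{4} \approx 22.25$)
$M{\left(T,h \right)} = T + 2 h$ ($M{\left(T,h \right)} = \left(T + h\right) + \left(h - 0\right) = \left(T + h\right) + \left(h + 0\right) = \left(T + h\right) + h = T + 2 h$)
$K \left(-14\right) + M{\left(-4,7 \right)} = \frac{89}{4} \left(-14\right) + \left(-4 + 2 \cdot 7\right) = - \frac{623}{2} + \left(-4 + 14\right) = - \frac{623}{2} + 10 = - \frac{603}{2}$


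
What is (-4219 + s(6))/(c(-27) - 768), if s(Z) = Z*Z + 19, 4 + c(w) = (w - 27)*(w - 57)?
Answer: -1041/941 ≈ -1.1063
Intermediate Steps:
c(w) = -4 + (-57 + w)*(-27 + w) (c(w) = -4 + (w - 27)*(w - 57) = -4 + (-27 + w)*(-57 + w) = -4 + (-57 + w)*(-27 + w))
s(Z) = 19 + Z**2 (s(Z) = Z**2 + 19 = 19 + Z**2)
(-4219 + s(6))/(c(-27) - 768) = (-4219 + (19 + 6**2))/((1535 + (-27)**2 - 84*(-27)) - 768) = (-4219 + (19 + 36))/((1535 + 729 + 2268) - 768) = (-4219 + 55)/(4532 - 768) = -4164/3764 = -4164*1/3764 = -1041/941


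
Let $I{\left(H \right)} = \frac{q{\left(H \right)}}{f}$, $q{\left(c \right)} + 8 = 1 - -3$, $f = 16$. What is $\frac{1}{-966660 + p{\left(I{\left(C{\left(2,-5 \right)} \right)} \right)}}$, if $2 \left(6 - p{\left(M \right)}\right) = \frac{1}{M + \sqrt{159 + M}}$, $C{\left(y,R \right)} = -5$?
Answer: $- \frac{613583627}{593123067857384} + \frac{\sqrt{635}}{593123067857384} \approx -1.0345 \cdot 10^{-6}$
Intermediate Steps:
$q{\left(c \right)} = -4$ ($q{\left(c \right)} = -8 + \left(1 - -3\right) = -8 + \left(1 + 3\right) = -8 + 4 = -4$)
$I{\left(H \right)} = - \frac{1}{4}$ ($I{\left(H \right)} = - \frac{4}{16} = \left(-4\right) \frac{1}{16} = - \frac{1}{4}$)
$p{\left(M \right)} = 6 - \frac{1}{2 \left(M + \sqrt{159 + M}\right)}$
$\frac{1}{-966660 + p{\left(I{\left(C{\left(2,-5 \right)} \right)} \right)}} = \frac{1}{-966660 + \frac{- \frac{1}{2} + 6 \left(- \frac{1}{4}\right) + 6 \sqrt{159 - \frac{1}{4}}}{- \frac{1}{4} + \sqrt{159 - \frac{1}{4}}}} = \frac{1}{-966660 + \frac{- \frac{1}{2} - \frac{3}{2} + 6 \sqrt{\frac{635}{4}}}{- \frac{1}{4} + \sqrt{\frac{635}{4}}}} = \frac{1}{-966660 + \frac{- \frac{1}{2} - \frac{3}{2} + 6 \frac{\sqrt{635}}{2}}{- \frac{1}{4} + \frac{\sqrt{635}}{2}}} = \frac{1}{-966660 + \frac{- \frac{1}{2} - \frac{3}{2} + 3 \sqrt{635}}{- \frac{1}{4} + \frac{\sqrt{635}}{2}}} = \frac{1}{-966660 + \frac{-2 + 3 \sqrt{635}}{- \frac{1}{4} + \frac{\sqrt{635}}{2}}}$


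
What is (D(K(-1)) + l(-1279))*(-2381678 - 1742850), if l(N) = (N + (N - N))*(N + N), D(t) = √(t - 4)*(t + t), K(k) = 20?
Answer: -13494803940576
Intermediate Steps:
D(t) = 2*t*√(-4 + t) (D(t) = √(-4 + t)*(2*t) = 2*t*√(-4 + t))
l(N) = 2*N² (l(N) = (N + 0)*(2*N) = N*(2*N) = 2*N²)
(D(K(-1)) + l(-1279))*(-2381678 - 1742850) = (2*20*√(-4 + 20) + 2*(-1279)²)*(-2381678 - 1742850) = (2*20*√16 + 2*1635841)*(-4124528) = (2*20*4 + 3271682)*(-4124528) = (160 + 3271682)*(-4124528) = 3271842*(-4124528) = -13494803940576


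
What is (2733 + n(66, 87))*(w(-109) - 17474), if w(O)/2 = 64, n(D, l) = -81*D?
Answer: 45325098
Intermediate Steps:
w(O) = 128 (w(O) = 2*64 = 128)
(2733 + n(66, 87))*(w(-109) - 17474) = (2733 - 81*66)*(128 - 17474) = (2733 - 5346)*(-17346) = -2613*(-17346) = 45325098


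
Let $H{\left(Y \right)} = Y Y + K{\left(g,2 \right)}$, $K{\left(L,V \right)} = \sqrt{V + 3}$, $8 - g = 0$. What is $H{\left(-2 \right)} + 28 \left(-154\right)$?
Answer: $-4308 + \sqrt{5} \approx -4305.8$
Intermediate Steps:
$g = 8$ ($g = 8 - 0 = 8 + 0 = 8$)
$K{\left(L,V \right)} = \sqrt{3 + V}$
$H{\left(Y \right)} = \sqrt{5} + Y^{2}$ ($H{\left(Y \right)} = Y Y + \sqrt{3 + 2} = Y^{2} + \sqrt{5} = \sqrt{5} + Y^{2}$)
$H{\left(-2 \right)} + 28 \left(-154\right) = \left(\sqrt{5} + \left(-2\right)^{2}\right) + 28 \left(-154\right) = \left(\sqrt{5} + 4\right) - 4312 = \left(4 + \sqrt{5}\right) - 4312 = -4308 + \sqrt{5}$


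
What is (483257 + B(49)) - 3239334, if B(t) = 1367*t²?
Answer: 526090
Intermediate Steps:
(483257 + B(49)) - 3239334 = (483257 + 1367*49²) - 3239334 = (483257 + 1367*2401) - 3239334 = (483257 + 3282167) - 3239334 = 3765424 - 3239334 = 526090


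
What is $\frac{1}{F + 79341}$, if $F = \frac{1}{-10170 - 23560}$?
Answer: $\frac{33730}{2676171929} \approx 1.2604 \cdot 10^{-5}$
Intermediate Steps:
$F = - \frac{1}{33730}$ ($F = \frac{1}{-33730} = - \frac{1}{33730} \approx -2.9647 \cdot 10^{-5}$)
$\frac{1}{F + 79341} = \frac{1}{- \frac{1}{33730} + 79341} = \frac{1}{\frac{2676171929}{33730}} = \frac{33730}{2676171929}$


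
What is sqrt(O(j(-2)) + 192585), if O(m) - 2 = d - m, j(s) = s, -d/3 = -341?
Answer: 2*sqrt(48403) ≈ 440.01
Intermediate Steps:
d = 1023 (d = -3*(-341) = 1023)
O(m) = 1025 - m (O(m) = 2 + (1023 - m) = 1025 - m)
sqrt(O(j(-2)) + 192585) = sqrt((1025 - 1*(-2)) + 192585) = sqrt((1025 + 2) + 192585) = sqrt(1027 + 192585) = sqrt(193612) = 2*sqrt(48403)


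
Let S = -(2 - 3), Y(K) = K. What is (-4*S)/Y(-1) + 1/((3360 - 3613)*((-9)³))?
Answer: 737749/184437 ≈ 4.0000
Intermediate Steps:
S = 1 (S = -1*(-1) = 1)
(-4*S)/Y(-1) + 1/((3360 - 3613)*((-9)³)) = -4*1/(-1) + 1/((3360 - 3613)*((-9)³)) = -4*(-1) + 1/(-253*(-729)) = 4 - 1/253*(-1/729) = 4 + 1/184437 = 737749/184437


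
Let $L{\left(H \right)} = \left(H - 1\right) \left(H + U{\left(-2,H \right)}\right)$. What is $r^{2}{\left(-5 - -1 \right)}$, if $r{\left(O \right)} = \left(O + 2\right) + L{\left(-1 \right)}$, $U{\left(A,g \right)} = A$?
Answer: $16$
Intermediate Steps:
$L{\left(H \right)} = \left(-1 + H\right) \left(-2 + H\right)$ ($L{\left(H \right)} = \left(H - 1\right) \left(H - 2\right) = \left(-1 + H\right) \left(-2 + H\right)$)
$r{\left(O \right)} = 8 + O$ ($r{\left(O \right)} = \left(O + 2\right) + \left(2 + \left(-1\right)^{2} - -3\right) = \left(2 + O\right) + \left(2 + 1 + 3\right) = \left(2 + O\right) + 6 = 8 + O$)
$r^{2}{\left(-5 - -1 \right)} = \left(8 - 4\right)^{2} = 4^{2} = 16$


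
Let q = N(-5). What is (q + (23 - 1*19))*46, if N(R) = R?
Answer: -46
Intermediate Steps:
q = -5
(q + (23 - 1*19))*46 = (-5 + (23 - 1*19))*46 = (-5 + (23 - 19))*46 = (-5 + 4)*46 = -1*46 = -46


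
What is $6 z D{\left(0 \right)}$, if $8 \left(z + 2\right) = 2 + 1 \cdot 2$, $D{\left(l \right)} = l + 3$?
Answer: $-27$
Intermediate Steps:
$D{\left(l \right)} = 3 + l$
$z = - \frac{3}{2}$ ($z = -2 + \frac{2 + 1 \cdot 2}{8} = -2 + \frac{2 + 2}{8} = -2 + \frac{1}{8} \cdot 4 = -2 + \frac{1}{2} = - \frac{3}{2} \approx -1.5$)
$6 z D{\left(0 \right)} = 6 \left(- \frac{3}{2}\right) \left(3 + 0\right) = \left(-9\right) 3 = -27$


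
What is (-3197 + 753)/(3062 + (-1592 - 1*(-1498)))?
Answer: -611/742 ≈ -0.82345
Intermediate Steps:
(-3197 + 753)/(3062 + (-1592 - 1*(-1498))) = -2444/(3062 + (-1592 + 1498)) = -2444/(3062 - 94) = -2444/2968 = -2444*1/2968 = -611/742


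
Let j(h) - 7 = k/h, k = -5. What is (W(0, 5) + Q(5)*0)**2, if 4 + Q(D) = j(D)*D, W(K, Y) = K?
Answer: 0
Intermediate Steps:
j(h) = 7 - 5/h
Q(D) = -4 + D*(7 - 5/D) (Q(D) = -4 + (7 - 5/D)*D = -4 + D*(7 - 5/D))
(W(0, 5) + Q(5)*0)**2 = (0 + (-9 + 7*5)*0)**2 = (0 + (-9 + 35)*0)**2 = (0 + 26*0)**2 = (0 + 0)**2 = 0**2 = 0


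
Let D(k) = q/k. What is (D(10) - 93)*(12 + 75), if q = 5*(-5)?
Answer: -16617/2 ≈ -8308.5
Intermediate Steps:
q = -25
D(k) = -25/k
(D(10) - 93)*(12 + 75) = (-25/10 - 93)*(12 + 75) = (-25*⅒ - 93)*87 = (-5/2 - 93)*87 = -191/2*87 = -16617/2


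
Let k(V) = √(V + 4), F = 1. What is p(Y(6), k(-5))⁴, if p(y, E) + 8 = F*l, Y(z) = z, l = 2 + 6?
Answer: 0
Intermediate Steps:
k(V) = √(4 + V)
l = 8
p(y, E) = 0 (p(y, E) = -8 + 1*8 = -8 + 8 = 0)
p(Y(6), k(-5))⁴ = 0⁴ = 0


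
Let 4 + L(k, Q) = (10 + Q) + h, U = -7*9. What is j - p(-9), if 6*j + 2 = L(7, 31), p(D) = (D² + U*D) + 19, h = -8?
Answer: -1325/2 ≈ -662.50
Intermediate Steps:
U = -63
L(k, Q) = -2 + Q (L(k, Q) = -4 + ((10 + Q) - 8) = -4 + (2 + Q) = -2 + Q)
p(D) = 19 + D² - 63*D (p(D) = (D² - 63*D) + 19 = 19 + D² - 63*D)
j = 9/2 (j = -⅓ + (-2 + 31)/6 = -⅓ + (⅙)*29 = -⅓ + 29/6 = 9/2 ≈ 4.5000)
j - p(-9) = 9/2 - (19 + (-9)² - 63*(-9)) = 9/2 - (19 + 81 + 567) = 9/2 - 1*667 = 9/2 - 667 = -1325/2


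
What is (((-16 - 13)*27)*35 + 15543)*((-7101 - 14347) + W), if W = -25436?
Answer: 556138008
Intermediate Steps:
(((-16 - 13)*27)*35 + 15543)*((-7101 - 14347) + W) = (((-16 - 13)*27)*35 + 15543)*((-7101 - 14347) - 25436) = (-29*27*35 + 15543)*(-21448 - 25436) = (-783*35 + 15543)*(-46884) = (-27405 + 15543)*(-46884) = -11862*(-46884) = 556138008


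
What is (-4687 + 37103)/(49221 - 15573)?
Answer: 2026/2103 ≈ 0.96339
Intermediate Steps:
(-4687 + 37103)/(49221 - 15573) = 32416/33648 = 32416*(1/33648) = 2026/2103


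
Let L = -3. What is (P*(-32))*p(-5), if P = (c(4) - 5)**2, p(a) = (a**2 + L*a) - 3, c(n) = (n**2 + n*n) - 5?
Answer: -573056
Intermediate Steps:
c(n) = -5 + 2*n**2 (c(n) = (n**2 + n**2) - 5 = 2*n**2 - 5 = -5 + 2*n**2)
p(a) = -3 + a**2 - 3*a (p(a) = (a**2 - 3*a) - 3 = -3 + a**2 - 3*a)
P = 484 (P = ((-5 + 2*4**2) - 5)**2 = ((-5 + 2*16) - 5)**2 = ((-5 + 32) - 5)**2 = (27 - 5)**2 = 22**2 = 484)
(P*(-32))*p(-5) = (484*(-32))*(-3 + (-5)**2 - 3*(-5)) = -15488*(-3 + 25 + 15) = -15488*37 = -573056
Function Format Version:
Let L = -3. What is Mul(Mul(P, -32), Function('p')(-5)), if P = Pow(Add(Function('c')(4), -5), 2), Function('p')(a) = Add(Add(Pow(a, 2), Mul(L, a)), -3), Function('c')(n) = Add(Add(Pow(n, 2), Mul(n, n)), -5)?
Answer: -573056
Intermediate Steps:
Function('c')(n) = Add(-5, Mul(2, Pow(n, 2))) (Function('c')(n) = Add(Add(Pow(n, 2), Pow(n, 2)), -5) = Add(Mul(2, Pow(n, 2)), -5) = Add(-5, Mul(2, Pow(n, 2))))
Function('p')(a) = Add(-3, Pow(a, 2), Mul(-3, a)) (Function('p')(a) = Add(Add(Pow(a, 2), Mul(-3, a)), -3) = Add(-3, Pow(a, 2), Mul(-3, a)))
P = 484 (P = Pow(Add(Add(-5, Mul(2, Pow(4, 2))), -5), 2) = Pow(Add(Add(-5, Mul(2, 16)), -5), 2) = Pow(Add(Add(-5, 32), -5), 2) = Pow(Add(27, -5), 2) = Pow(22, 2) = 484)
Mul(Mul(P, -32), Function('p')(-5)) = Mul(Mul(484, -32), Add(-3, Pow(-5, 2), Mul(-3, -5))) = Mul(-15488, Add(-3, 25, 15)) = Mul(-15488, 37) = -573056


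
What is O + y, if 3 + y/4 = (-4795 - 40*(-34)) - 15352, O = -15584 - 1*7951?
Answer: -98695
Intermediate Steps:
O = -23535 (O = -15584 - 7951 = -23535)
y = -75160 (y = -12 + 4*((-4795 - 40*(-34)) - 15352) = -12 + 4*((-4795 + 1360) - 15352) = -12 + 4*(-3435 - 15352) = -12 + 4*(-18787) = -12 - 75148 = -75160)
O + y = -23535 - 75160 = -98695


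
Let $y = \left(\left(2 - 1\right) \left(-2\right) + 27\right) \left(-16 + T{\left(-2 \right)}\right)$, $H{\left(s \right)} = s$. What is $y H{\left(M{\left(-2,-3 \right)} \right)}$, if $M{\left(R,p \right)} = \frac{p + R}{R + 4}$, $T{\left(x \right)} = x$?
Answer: $1125$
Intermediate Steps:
$M{\left(R,p \right)} = \frac{R + p}{4 + R}$
$y = -450$ ($y = \left(\left(2 - 1\right) \left(-2\right) + 27\right) \left(-16 - 2\right) = \left(1 \left(-2\right) + 27\right) \left(-18\right) = \left(-2 + 27\right) \left(-18\right) = 25 \left(-18\right) = -450$)
$y H{\left(M{\left(-2,-3 \right)} \right)} = - 450 \frac{-2 - 3}{4 - 2} = - 450 \cdot \frac{1}{2} \left(-5\right) = \left(-450\right) \left(- \frac{5}{2}\right) = 1125$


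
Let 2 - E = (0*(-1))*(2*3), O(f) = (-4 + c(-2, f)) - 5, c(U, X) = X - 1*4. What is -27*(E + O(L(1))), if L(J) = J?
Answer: 270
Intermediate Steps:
c(U, X) = -4 + X (c(U, X) = X - 4 = -4 + X)
O(f) = -13 + f (O(f) = (-4 + (-4 + f)) - 5 = (-8 + f) - 5 = -13 + f)
E = 2 (E = 2 - 0*(-1)*2*3 = 2 - 0*6 = 2 - 1*0 = 2 + 0 = 2)
-27*(E + O(L(1))) = -27*(2 + (-13 + 1)) = -27*(2 - 12) = -27*(-10) = 270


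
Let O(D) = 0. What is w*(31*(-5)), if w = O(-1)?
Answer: 0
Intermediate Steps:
w = 0
w*(31*(-5)) = 0*(31*(-5)) = 0*(-155) = 0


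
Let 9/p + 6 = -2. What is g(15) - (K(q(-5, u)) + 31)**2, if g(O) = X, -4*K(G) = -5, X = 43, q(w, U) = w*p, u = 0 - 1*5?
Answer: -15953/16 ≈ -997.06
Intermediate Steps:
p = -9/8 (p = 9/(-6 - 2) = 9/(-8) = 9*(-1/8) = -9/8 ≈ -1.1250)
u = -5 (u = 0 - 5 = -5)
q(w, U) = -9*w/8 (q(w, U) = w*(-9/8) = -9*w/8)
K(G) = 5/4 (K(G) = -1/4*(-5) = 5/4)
g(O) = 43
g(15) - (K(q(-5, u)) + 31)**2 = 43 - (5/4 + 31)**2 = 43 - (129/4)**2 = 43 - 1*16641/16 = 43 - 16641/16 = -15953/16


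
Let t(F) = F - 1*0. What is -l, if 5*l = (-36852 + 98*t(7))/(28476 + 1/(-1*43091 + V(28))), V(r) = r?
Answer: 1557416458/6131309935 ≈ 0.25401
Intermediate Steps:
t(F) = F (t(F) = F + 0 = F)
l = -1557416458/6131309935 (l = ((-36852 + 98*7)/(28476 + 1/(-1*43091 + 28)))/5 = ((-36852 + 686)/(28476 + 1/(-43091 + 28)))/5 = (-36166/(28476 + 1/(-43063)))/5 = (-36166/(28476 - 1/43063))/5 = (-36166/1226261987/43063)/5 = (-36166*43063/1226261987)/5 = (1/5)*(-1557416458/1226261987) = -1557416458/6131309935 ≈ -0.25401)
-l = -1*(-1557416458/6131309935) = 1557416458/6131309935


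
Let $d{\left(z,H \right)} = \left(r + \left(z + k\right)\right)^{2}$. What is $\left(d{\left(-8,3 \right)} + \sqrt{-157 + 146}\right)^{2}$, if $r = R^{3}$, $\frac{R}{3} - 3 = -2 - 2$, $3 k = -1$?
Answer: $\frac{126246805}{81} + \frac{22472 i \sqrt{11}}{9} \approx 1.5586 \cdot 10^{6} + 8281.3 i$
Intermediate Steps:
$k = - \frac{1}{3}$ ($k = \frac{1}{3} \left(-1\right) = - \frac{1}{3} \approx -0.33333$)
$R = -3$ ($R = 9 + 3 \left(-2 - 2\right) = 9 + 3 \left(-4\right) = 9 - 12 = -3$)
$r = -27$ ($r = \left(-3\right)^{3} = -27$)
$d{\left(z,H \right)} = \left(- \frac{82}{3} + z\right)^{2}$ ($d{\left(z,H \right)} = \left(-27 + \left(z - \frac{1}{3}\right)\right)^{2} = \left(-27 + \left(- \frac{1}{3} + z\right)\right)^{2} = \left(- \frac{82}{3} + z\right)^{2}$)
$\left(d{\left(-8,3 \right)} + \sqrt{-157 + 146}\right)^{2} = \left(\frac{\left(-82 + 3 \left(-8\right)\right)^{2}}{9} + \sqrt{-157 + 146}\right)^{2} = \left(\frac{\left(-82 - 24\right)^{2}}{9} + \sqrt{-11}\right)^{2} = \left(\frac{\left(-106\right)^{2}}{9} + i \sqrt{11}\right)^{2} = \left(\frac{1}{9} \cdot 11236 + i \sqrt{11}\right)^{2} = \left(\frac{11236}{9} + i \sqrt{11}\right)^{2}$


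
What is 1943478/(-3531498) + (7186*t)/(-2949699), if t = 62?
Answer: -1217678413343/1736142686517 ≈ -0.70137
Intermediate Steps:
1943478/(-3531498) + (7186*t)/(-2949699) = 1943478/(-3531498) + (7186*62)/(-2949699) = 1943478*(-1/3531498) + 445532*(-1/2949699) = -323913/588583 - 445532/2949699 = -1217678413343/1736142686517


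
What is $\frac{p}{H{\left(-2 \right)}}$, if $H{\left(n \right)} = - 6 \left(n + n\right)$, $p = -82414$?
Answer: $- \frac{41207}{12} \approx -3433.9$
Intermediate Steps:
$H{\left(n \right)} = - 12 n$ ($H{\left(n \right)} = - 6 \cdot 2 n = - 12 n$)
$\frac{p}{H{\left(-2 \right)}} = - \frac{82414}{\left(-12\right) \left(-2\right)} = - \frac{82414}{24} = \left(-82414\right) \frac{1}{24} = - \frac{41207}{12}$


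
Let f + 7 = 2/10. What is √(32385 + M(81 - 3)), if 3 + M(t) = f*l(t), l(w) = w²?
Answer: 3*I*√24970/5 ≈ 94.811*I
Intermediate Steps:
f = -34/5 (f = -7 + 2/10 = -7 + 2*(⅒) = -7 + ⅕ = -34/5 ≈ -6.8000)
M(t) = -3 - 34*t²/5
√(32385 + M(81 - 3)) = √(32385 + (-3 - 34*(81 - 3)²/5)) = √(32385 + (-3 - 34/5*78²)) = √(32385 + (-3 - 34/5*6084)) = √(32385 + (-3 - 206856/5)) = √(32385 - 206871/5) = √(-44946/5) = 3*I*√24970/5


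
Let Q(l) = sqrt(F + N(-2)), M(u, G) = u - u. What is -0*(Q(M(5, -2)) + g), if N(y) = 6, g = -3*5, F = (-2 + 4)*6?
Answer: 0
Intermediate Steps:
M(u, G) = 0
F = 12 (F = 2*6 = 12)
g = -15
Q(l) = 3*sqrt(2) (Q(l) = sqrt(12 + 6) = sqrt(18) = 3*sqrt(2))
-0*(Q(M(5, -2)) + g) = -0*(3*sqrt(2) - 15) = -0*(-15 + 3*sqrt(2)) = -403*0 = 0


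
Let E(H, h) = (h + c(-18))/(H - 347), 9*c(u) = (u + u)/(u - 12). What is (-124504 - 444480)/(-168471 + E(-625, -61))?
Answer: 8295786720/2456306267 ≈ 3.3773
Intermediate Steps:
c(u) = 2*u/(9*(-12 + u)) (c(u) = ((u + u)/(u - 12))/9 = ((2*u)/(-12 + u))/9 = (2*u/(-12 + u))/9 = 2*u/(9*(-12 + u)))
E(H, h) = (2/15 + h)/(-347 + H) (E(H, h) = (h + (2/9)*(-18)/(-12 - 18))/(H - 347) = (h + (2/9)*(-18)/(-30))/(-347 + H) = (h + (2/9)*(-18)*(-1/30))/(-347 + H) = (h + 2/15)/(-347 + H) = (2/15 + h)/(-347 + H))
(-124504 - 444480)/(-168471 + E(-625, -61)) = (-124504 - 444480)/(-168471 + (2/15 - 61)/(-347 - 625)) = -568984/(-168471 - 913/15/(-972)) = -568984/(-168471 - 1/972*(-913/15)) = -568984/(-168471 + 913/14580) = -568984/(-2456306267/14580) = -568984*(-14580/2456306267) = 8295786720/2456306267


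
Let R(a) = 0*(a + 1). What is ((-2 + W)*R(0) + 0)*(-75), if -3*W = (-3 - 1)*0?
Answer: 0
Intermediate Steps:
W = 0 (W = -(-3 - 1)*0/3 = -(-4)*0/3 = -⅓*0 = 0)
R(a) = 0 (R(a) = 0*(1 + a) = 0)
((-2 + W)*R(0) + 0)*(-75) = ((-2 + 0)*0 + 0)*(-75) = (-2*0 + 0)*(-75) = (0 + 0)*(-75) = 0*(-75) = 0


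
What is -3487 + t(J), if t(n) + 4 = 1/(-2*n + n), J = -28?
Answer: -97747/28 ≈ -3491.0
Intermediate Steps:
t(n) = -4 - 1/n (t(n) = -4 + 1/(-2*n + n) = -4 + 1/(-n) = -4 - 1/n)
-3487 + t(J) = -3487 + (-4 - 1/(-28)) = -3487 + (-4 - 1*(-1/28)) = -3487 + (-4 + 1/28) = -3487 - 111/28 = -97747/28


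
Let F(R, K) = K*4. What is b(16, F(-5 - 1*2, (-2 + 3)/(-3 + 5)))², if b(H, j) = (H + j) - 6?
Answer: 144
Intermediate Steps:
F(R, K) = 4*K
b(H, j) = -6 + H + j
b(16, F(-5 - 1*2, (-2 + 3)/(-3 + 5)))² = (-6 + 16 + 4*((-2 + 3)/(-3 + 5)))² = (-6 + 16 + 4*(1/2))² = (-6 + 16 + 4*(1*(½)))² = (-6 + 16 + 4*(½))² = (-6 + 16 + 2)² = 12² = 144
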